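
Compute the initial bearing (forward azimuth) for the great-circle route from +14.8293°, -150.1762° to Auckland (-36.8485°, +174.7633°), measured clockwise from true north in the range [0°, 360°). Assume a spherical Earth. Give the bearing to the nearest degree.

212°

Δλ = 174.7633 − -150.1762 = 324.9395°; wrapped into (−180°, 180°]: -35.0605°.
θ = atan2( sin Δλ · cos φ₂ , cos φ₁ · sin φ₂ − sin φ₁ · cos φ₂ · cos Δλ )
  = atan2(-0.45968, -0.74737) = -148.406° → normalised to [0°, 360°): 211.594°.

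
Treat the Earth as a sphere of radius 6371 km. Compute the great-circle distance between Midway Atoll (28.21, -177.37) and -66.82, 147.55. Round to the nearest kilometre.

Δλ = 147.55 − -177.37 = 324.92°; wrapped into (−180°, 180°]: -35.08°.
Δφ = -66.82 − 28.21 = -95.03°.
a = sin²(Δφ/2) + cos φ₁ · cos φ₂ · sin²(Δλ/2) = 0.575343.
c = 2·atan2(√a, √(1−a)) = 1.72206 rad → d = 6371·c ≈ 10971.23 km.

10971 km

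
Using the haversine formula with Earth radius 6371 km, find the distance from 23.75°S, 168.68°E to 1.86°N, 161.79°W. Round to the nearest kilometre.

Δλ = -161.79 − 168.68 = -330.47°; wrapped into (−180°, 180°]: 29.53°.
Δφ = 1.86 − -23.75 = 25.61°.
a = sin²(Δφ/2) + cos φ₁ · cos φ₂ · sin²(Δλ/2) = 0.108541.
c = 2·atan2(√a, √(1−a)) = 0.67145 rad → d = 6371·c ≈ 4277.83 km.

4278 km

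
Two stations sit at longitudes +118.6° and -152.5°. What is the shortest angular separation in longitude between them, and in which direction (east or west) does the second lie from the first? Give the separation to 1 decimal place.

Raw difference: -152.5 − 118.6 = -271.1°.
Normalise into (−180°, 180°]: -271.1° + 360° = 88.9°.
Positive ⇒ the second point lies to the east; separation 88.9°.

88.9° east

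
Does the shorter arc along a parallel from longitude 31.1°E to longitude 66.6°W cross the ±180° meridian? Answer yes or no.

No

Signed shortest Δλ = ((-66.6 − 31.1 + 180) mod 360) − 180 = -97.7°.
Going west by 97.7° from +31.1° reaches -66.6° without touching 180°.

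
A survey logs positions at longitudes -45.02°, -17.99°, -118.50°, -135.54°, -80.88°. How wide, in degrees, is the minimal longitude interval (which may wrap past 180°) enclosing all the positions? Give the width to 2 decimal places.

117.55°

Sort the longitudes: -135.54°, -118.50°, -80.88°, -45.02°, -17.99°.
Eastward gaps between consecutive values (wrapping around): 17.04°, 37.62°, 35.86°, 27.03°, 242.45°.
Largest gap = 242.45° ⇒ minimal covering band is its complement: 360° − 242.45° = 117.55°.
Band runs from -135.54° eastward to -17.99°.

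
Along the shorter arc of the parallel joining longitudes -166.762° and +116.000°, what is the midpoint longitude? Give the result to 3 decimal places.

+154.619°

Signed shortest Δλ from -166.762° to +116.000° is -77.238°.
Midpoint longitude = -166.762° + (-77.238°)/2 = -166.762° − 38.619° = -205.381°.
Normalise into (−180°, 180°]: +154.619°.
(The naïve average (-166.762 + +116.000)/2 = -25.381° is on the wrong side of the globe.)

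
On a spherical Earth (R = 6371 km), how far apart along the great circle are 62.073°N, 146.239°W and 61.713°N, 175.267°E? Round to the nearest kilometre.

Δλ = 175.267 − -146.239 = 321.506°; wrapped into (−180°, 180°]: -38.494°.
Δφ = 61.713 − 62.073 = -0.360°.
a = sin²(Δφ/2) + cos φ₁ · cos φ₂ · sin²(Δλ/2) = 0.024127.
c = 2·atan2(√a, √(1−a)) = 0.31192 rad → d = 6371·c ≈ 1987.25 km.

1987 km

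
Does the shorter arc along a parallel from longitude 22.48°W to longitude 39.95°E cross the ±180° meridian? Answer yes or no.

No

Signed shortest Δλ = ((39.95 − -22.48 + 180) mod 360) − 180 = 62.43°.
Going east by 62.43° from -22.48° reaches +39.95° without touching 180°.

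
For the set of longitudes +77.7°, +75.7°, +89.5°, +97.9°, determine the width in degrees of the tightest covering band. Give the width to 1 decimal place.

22.2°

Sort the longitudes: +75.7°, +77.7°, +89.5°, +97.9°.
Eastward gaps between consecutive values (wrapping around): 2.0°, 11.8°, 8.4°, 337.8°.
Largest gap = 337.8° ⇒ minimal covering band is its complement: 360° − 337.8° = 22.2°.
Band runs from +75.7° eastward to +97.9°.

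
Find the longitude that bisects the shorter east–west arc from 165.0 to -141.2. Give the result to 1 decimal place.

-168.1°

Signed shortest Δλ from +165.0° to -141.2° is +53.8°.
Midpoint longitude = +165.0° + (+53.8°)/2 = +165.0° + 26.9° = +191.9°.
Normalise into (−180°, 180°]: -168.1°.
(The naïve average (+165.0 + -141.2)/2 = 11.9° is on the wrong side of the globe.)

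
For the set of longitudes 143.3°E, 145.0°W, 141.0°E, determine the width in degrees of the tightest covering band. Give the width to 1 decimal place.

Sort the longitudes: -145.0°, +141.0°, +143.3°.
Eastward gaps between consecutive values (wrapping around): 286.0°, 2.3°, 71.7°.
Largest gap = 286.0° ⇒ minimal covering band is its complement: 360° − 286.0° = 74.0°.
Band runs from +141.0° eastward to -145.0°, crossing the antimeridian.

74.0°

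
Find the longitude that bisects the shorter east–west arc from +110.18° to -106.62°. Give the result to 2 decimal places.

Signed shortest Δλ from +110.18° to -106.62° is +143.20°.
Midpoint longitude = +110.18° + (+143.20°)/2 = +110.18° + 71.60° = +181.78°.
Normalise into (−180°, 180°]: -178.22°.
(The naïve average (+110.18 + -106.62)/2 = 1.78° is on the wrong side of the globe.)

-178.22°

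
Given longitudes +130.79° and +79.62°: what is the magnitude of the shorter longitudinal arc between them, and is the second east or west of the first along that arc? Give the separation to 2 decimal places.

Raw difference: 79.62 − 130.79 = -51.17°.
Normalise into (−180°, 180°]: -51.17° stays -51.17°.
Negative ⇒ the second point lies to the west; separation 51.17°.

51.17° west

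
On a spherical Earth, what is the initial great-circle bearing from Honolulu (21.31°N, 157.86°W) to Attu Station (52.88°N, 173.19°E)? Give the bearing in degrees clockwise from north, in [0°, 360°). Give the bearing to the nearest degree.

332°

Δλ = 173.19 − -157.86 = 331.05°; wrapped into (−180°, 180°]: -28.95°.
θ = atan2( sin Δλ · cos φ₂ , cos φ₁ · sin φ₂ − sin φ₁ · cos φ₂ · cos Δλ )
  = atan2(-0.29212, 0.55094) = -27.933° → normalised to [0°, 360°): 332.067°.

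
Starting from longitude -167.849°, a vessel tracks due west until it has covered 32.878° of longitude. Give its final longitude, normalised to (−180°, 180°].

Start at -167.849°; shift −32.878° → -200.727°.
-200.727° lies outside (−180°, 180°]; add 360° → +159.273°.

+159.273°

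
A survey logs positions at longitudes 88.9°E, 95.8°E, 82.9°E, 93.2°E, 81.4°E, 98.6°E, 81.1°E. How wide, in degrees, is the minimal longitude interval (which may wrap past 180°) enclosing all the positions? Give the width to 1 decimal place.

17.5°

Sort the longitudes: +81.1°, +81.4°, +82.9°, +88.9°, +93.2°, +95.8°, +98.6°.
Eastward gaps between consecutive values (wrapping around): 0.3°, 1.5°, 6.0°, 4.3°, 2.6°, 2.8°, 342.5°.
Largest gap = 342.5° ⇒ minimal covering band is its complement: 360° − 342.5° = 17.5°.
Band runs from +81.1° eastward to +98.6°.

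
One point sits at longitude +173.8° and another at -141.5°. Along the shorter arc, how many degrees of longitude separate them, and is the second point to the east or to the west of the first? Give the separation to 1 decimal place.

Raw difference: -141.5 − 173.8 = -315.3°.
Normalise into (−180°, 180°]: -315.3° + 360° = 44.7°.
Positive ⇒ the second point lies to the east; separation 44.7°.

44.7° east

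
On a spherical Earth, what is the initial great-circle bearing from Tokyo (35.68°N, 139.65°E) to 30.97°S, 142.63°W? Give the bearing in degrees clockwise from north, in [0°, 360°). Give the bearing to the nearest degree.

122°

Δλ = -142.63 − 139.65 = -282.28°; wrapped into (−180°, 180°]: 77.72°.
θ = atan2( sin Δλ · cos φ₂ , cos φ₁ · sin φ₂ − sin φ₁ · cos φ₂ · cos Δλ )
  = atan2(0.83782, -0.52436) = 122.041° → normalised to [0°, 360°): 122.041°.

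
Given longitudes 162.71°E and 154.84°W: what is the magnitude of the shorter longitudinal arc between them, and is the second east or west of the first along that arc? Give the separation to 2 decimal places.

42.45° east

Raw difference: -154.84 − 162.71 = -317.55°.
Normalise into (−180°, 180°]: -317.55° + 360° = 42.45°.
Positive ⇒ the second point lies to the east; separation 42.45°.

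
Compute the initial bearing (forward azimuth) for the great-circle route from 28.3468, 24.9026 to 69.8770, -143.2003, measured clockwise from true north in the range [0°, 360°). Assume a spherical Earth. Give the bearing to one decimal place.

355.9°

Δλ = -143.2003 − 24.9026 = -168.1029°.
θ = atan2( sin Δλ · cos φ₂ , cos φ₁ · sin φ₂ − sin φ₁ · cos φ₂ · cos Δλ )
  = atan2(-0.07092, 0.98621) = -4.113° → normalised to [0°, 360°): 355.887°.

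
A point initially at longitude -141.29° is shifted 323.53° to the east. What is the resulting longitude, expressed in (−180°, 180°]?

Start at -141.29°; shift +323.53° → +182.24°.
+182.24° lies outside (−180°, 180°]; subtract 360° → -177.76°.

-177.76°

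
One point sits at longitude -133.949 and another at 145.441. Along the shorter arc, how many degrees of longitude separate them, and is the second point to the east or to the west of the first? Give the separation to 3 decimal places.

Raw difference: 145.441 − -133.949 = 279.39°.
Normalise into (−180°, 180°]: 279.39° − 360° = -80.61°.
Negative ⇒ the second point lies to the west; separation 80.610°.

80.610° west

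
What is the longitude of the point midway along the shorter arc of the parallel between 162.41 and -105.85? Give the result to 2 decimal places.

Signed shortest Δλ from +162.41° to -105.85° is +91.74°.
Midpoint longitude = +162.41° + (+91.74°)/2 = +162.41° + 45.87° = +208.28°.
Normalise into (−180°, 180°]: -151.72°.
(The naïve average (+162.41 + -105.85)/2 = 28.28° is on the wrong side of the globe.)

-151.72°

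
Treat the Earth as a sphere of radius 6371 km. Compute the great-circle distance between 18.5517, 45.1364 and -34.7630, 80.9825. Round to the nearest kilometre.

7034 km

Δλ = 80.9825 − 45.1364 = 35.8461°.
Δφ = -34.7630 − 18.5517 = -53.3147°.
a = sin²(Δφ/2) + cos φ₁ · cos φ₂ · sin²(Δλ/2) = 0.275048.
c = 2·atan2(√a, √(1−a)) = 1.10414 rad → d = 6371·c ≈ 7034.47 km.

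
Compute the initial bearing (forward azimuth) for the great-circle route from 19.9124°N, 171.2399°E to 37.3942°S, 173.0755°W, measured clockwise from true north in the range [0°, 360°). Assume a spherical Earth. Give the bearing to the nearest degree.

166°

Δλ = -173.0755 − 171.2399 = -344.3154°; wrapped into (−180°, 180°]: 15.6846°.
θ = atan2( sin Δλ · cos φ₂ , cos φ₁ · sin φ₂ − sin φ₁ · cos φ₂ · cos Δλ )
  = atan2(0.21478, -0.83150) = 165.517° → normalised to [0°, 360°): 165.517°.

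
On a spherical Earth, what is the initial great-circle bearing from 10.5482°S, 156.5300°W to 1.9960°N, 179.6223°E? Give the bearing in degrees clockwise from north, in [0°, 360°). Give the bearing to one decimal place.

296.5°

Δλ = 179.6223 − -156.5300 = 336.1523°; wrapped into (−180°, 180°]: -23.8477°.
θ = atan2( sin Δλ · cos φ₂ , cos φ₁ · sin φ₂ − sin φ₁ · cos φ₂ · cos Δλ )
  = atan2(-0.40406, 0.20157) = -63.487° → normalised to [0°, 360°): 296.513°.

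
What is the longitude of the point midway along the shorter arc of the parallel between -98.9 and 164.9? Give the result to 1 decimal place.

-147.0°

Signed shortest Δλ from -98.9° to +164.9° is -96.2°.
Midpoint longitude = -98.9° + (-96.2°)/2 = -98.9° − 48.1° = -147.0°.
(The naïve average (-98.9 + +164.9)/2 = 33.0° is on the wrong side of the globe.)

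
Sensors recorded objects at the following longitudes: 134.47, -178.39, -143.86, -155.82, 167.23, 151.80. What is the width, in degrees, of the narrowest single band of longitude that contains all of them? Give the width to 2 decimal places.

Sort the longitudes: -178.39°, -155.82°, -143.86°, +134.47°, +151.80°, +167.23°.
Eastward gaps between consecutive values (wrapping around): 22.57°, 11.96°, 278.33°, 17.33°, 15.43°, 14.38°.
Largest gap = 278.33° ⇒ minimal covering band is its complement: 360° − 278.33° = 81.67°.
Band runs from +134.47° eastward to -143.86°, crossing the antimeridian.

81.67°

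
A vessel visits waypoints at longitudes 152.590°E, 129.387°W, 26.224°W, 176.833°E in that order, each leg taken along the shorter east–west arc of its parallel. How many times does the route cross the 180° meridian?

2

Leg 1: +152.590° → -129.387°, shortest Δλ = 78.023° (east) — crosses 180°.
Leg 2: -129.387° → -26.224°, shortest Δλ = 103.163° (east) — does not cross 180°.
Leg 3: -26.224° → +176.833°, shortest Δλ = -156.943° (west) — crosses 180°.
Total crossings: 2.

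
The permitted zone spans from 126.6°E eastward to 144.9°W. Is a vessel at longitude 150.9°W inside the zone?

Band width going east from +126.6° to -144.9°: ((-144.9 − 126.6) mod 360) = 88.5°.
Offset of -150.9° east of the west edge: ((-150.9 − 126.6) mod 360) = 82.5°.
82.5° ≤ 88.5° ⇒ inside.

Yes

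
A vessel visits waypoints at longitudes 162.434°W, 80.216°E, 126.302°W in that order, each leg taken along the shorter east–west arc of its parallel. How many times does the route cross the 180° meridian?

2

Leg 1: -162.434° → +80.216°, shortest Δλ = -117.35° (west) — crosses 180°.
Leg 2: +80.216° → -126.302°, shortest Δλ = 153.482° (east) — crosses 180°.
Total crossings: 2.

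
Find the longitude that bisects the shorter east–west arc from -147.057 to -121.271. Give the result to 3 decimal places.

-134.164°

Signed shortest Δλ from -147.057° to -121.271° is +25.786°.
Midpoint longitude = -147.057° + (+25.786°)/2 = -147.057° + 12.893° = -134.164°.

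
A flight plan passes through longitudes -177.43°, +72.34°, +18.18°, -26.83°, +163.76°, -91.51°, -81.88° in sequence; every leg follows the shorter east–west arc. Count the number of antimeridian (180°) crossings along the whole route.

Leg 1: -177.43° → +72.34°, shortest Δλ = -110.23° (west) — crosses 180°.
Leg 2: +72.34° → +18.18°, shortest Δλ = -54.16° (west) — does not cross 180°.
Leg 3: +18.18° → -26.83°, shortest Δλ = -45.01° (west) — does not cross 180°.
Leg 4: -26.83° → +163.76°, shortest Δλ = -169.41° (west) — crosses 180°.
Leg 5: +163.76° → -91.51°, shortest Δλ = 104.73° (east) — crosses 180°.
Leg 6: -91.51° → -81.88°, shortest Δλ = 9.63° (east) — does not cross 180°.
Total crossings: 3.

3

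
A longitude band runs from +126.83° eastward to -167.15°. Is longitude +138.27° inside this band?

Yes

Band width going east from +126.83° to -167.15°: ((-167.15 − 126.83) mod 360) = 66.02°.
Offset of +138.27° east of the west edge: ((138.27 − 126.83) mod 360) = 11.44°.
11.44° ≤ 66.02° ⇒ inside.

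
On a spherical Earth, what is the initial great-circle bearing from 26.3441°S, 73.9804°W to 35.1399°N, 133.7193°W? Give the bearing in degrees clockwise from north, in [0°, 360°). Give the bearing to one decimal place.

Δλ = -133.7193 − -73.9804 = -59.7389°.
θ = atan2( sin Δλ · cos φ₂ , cos φ₁ · sin φ₂ − sin φ₁ · cos φ₂ · cos Δλ )
  = atan2(-0.70632, 0.69867) = -45.312° → normalised to [0°, 360°): 314.688°.

314.7°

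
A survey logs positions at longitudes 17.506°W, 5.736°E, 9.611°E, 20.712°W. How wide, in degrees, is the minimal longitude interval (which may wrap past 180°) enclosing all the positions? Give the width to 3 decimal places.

30.323°

Sort the longitudes: -20.712°, -17.506°, +5.736°, +9.611°.
Eastward gaps between consecutive values (wrapping around): 3.206°, 23.242°, 3.875°, 329.677°.
Largest gap = 329.677° ⇒ minimal covering band is its complement: 360° − 329.677° = 30.323°.
Band runs from -20.712° eastward to +9.611°.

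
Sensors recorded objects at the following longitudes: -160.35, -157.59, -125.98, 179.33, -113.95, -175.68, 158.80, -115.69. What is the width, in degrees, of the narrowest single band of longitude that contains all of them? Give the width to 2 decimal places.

Sort the longitudes: -175.68°, -160.35°, -157.59°, -125.98°, -115.69°, -113.95°, +158.80°, +179.33°.
Eastward gaps between consecutive values (wrapping around): 15.33°, 2.76°, 31.61°, 10.29°, 1.74°, 272.75°, 20.53°, 4.99°.
Largest gap = 272.75° ⇒ minimal covering band is its complement: 360° − 272.75° = 87.25°.
Band runs from +158.80° eastward to -113.95°, crossing the antimeridian.

87.25°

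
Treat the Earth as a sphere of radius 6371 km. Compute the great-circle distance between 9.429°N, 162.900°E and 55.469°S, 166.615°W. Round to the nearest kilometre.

Δλ = -166.615 − 162.900 = -329.515°; wrapped into (−180°, 180°]: 30.485°.
Δφ = -55.469 − 9.429 = -64.898°.
a = sin²(Δφ/2) + cos φ₁ · cos φ₂ · sin²(Δλ/2) = 0.326535.
c = 2·atan2(√a, √(1−a)) = 1.21650 rad → d = 6371·c ≈ 7750.33 km.

7750 km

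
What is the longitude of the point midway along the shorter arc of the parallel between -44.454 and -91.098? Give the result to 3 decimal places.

Signed shortest Δλ from -44.454° to -91.098° is -46.644°.
Midpoint longitude = -44.454° + (-46.644°)/2 = -44.454° − 23.322° = -67.776°.

-67.776°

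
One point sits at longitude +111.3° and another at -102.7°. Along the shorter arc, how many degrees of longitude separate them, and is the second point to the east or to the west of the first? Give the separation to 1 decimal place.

146.0° east

Raw difference: -102.7 − 111.3 = -214.0°.
Normalise into (−180°, 180°]: -214.0° + 360° = 146.0°.
Positive ⇒ the second point lies to the east; separation 146.0°.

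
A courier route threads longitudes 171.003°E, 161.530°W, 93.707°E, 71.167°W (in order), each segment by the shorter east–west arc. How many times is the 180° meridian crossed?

2

Leg 1: +171.003° → -161.530°, shortest Δλ = 27.467° (east) — crosses 180°.
Leg 2: -161.530° → +93.707°, shortest Δλ = -104.763° (west) — crosses 180°.
Leg 3: +93.707° → -71.167°, shortest Δλ = -164.874° (west) — does not cross 180°.
Total crossings: 2.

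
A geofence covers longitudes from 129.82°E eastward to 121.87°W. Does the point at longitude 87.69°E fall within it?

Band width going east from +129.82° to -121.87°: ((-121.87 − 129.82) mod 360) = 108.31°.
Offset of +87.69° east of the west edge: ((87.69 − 129.82) mod 360) = 317.87°.
317.87° > 108.31° ⇒ outside.

No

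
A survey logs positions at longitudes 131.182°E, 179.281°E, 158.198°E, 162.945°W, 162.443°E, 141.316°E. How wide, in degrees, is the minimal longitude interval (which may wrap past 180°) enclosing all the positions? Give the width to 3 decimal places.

65.873°

Sort the longitudes: -162.945°, +131.182°, +141.316°, +158.198°, +162.443°, +179.281°.
Eastward gaps between consecutive values (wrapping around): 294.127°, 10.134°, 16.882°, 4.245°, 16.838°, 17.774°.
Largest gap = 294.127° ⇒ minimal covering band is its complement: 360° − 294.127° = 65.873°.
Band runs from +131.182° eastward to -162.945°, crossing the antimeridian.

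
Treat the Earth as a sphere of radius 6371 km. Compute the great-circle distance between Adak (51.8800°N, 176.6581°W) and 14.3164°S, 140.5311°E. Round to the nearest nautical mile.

4555 nmi

Δλ = 140.5311 − -176.6581 = 317.1892°; wrapped into (−180°, 180°]: -42.8108°.
Δφ = -14.3164 − 51.8800 = -66.1964°.
a = sin²(Δφ/2) + cos φ₁ · cos φ₂ · sin²(Δλ/2) = 0.377870.
c = 2·atan2(√a, √(1−a)) = 1.32404 rad → d = 6371·c ≈ 8435.46 km ≈ 4554.79 nmi.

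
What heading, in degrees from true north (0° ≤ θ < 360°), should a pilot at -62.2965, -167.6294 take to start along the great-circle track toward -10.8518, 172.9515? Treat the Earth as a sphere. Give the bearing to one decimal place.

Δλ = 172.9515 − -167.6294 = 340.5809°; wrapped into (−180°, 180°]: -19.4191°.
θ = atan2( sin Δλ · cos φ₂ , cos φ₁ · sin φ₂ − sin φ₁ · cos φ₂ · cos Δλ )
  = atan2(-0.32653, 0.73254) = -24.025° → normalised to [0°, 360°): 335.975°.

336.0°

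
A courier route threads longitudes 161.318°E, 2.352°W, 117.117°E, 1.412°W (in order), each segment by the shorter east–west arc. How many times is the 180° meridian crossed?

Leg 1: +161.318° → -2.352°, shortest Δλ = -163.67° (west) — does not cross 180°.
Leg 2: -2.352° → +117.117°, shortest Δλ = 119.469° (east) — does not cross 180°.
Leg 3: +117.117° → -1.412°, shortest Δλ = -118.529° (west) — does not cross 180°.
Total crossings: 0.

0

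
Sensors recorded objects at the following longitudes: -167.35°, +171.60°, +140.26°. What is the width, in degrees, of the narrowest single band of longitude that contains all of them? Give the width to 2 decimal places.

Sort the longitudes: -167.35°, +140.26°, +171.60°.
Eastward gaps between consecutive values (wrapping around): 307.61°, 31.34°, 21.05°.
Largest gap = 307.61° ⇒ minimal covering band is its complement: 360° − 307.61° = 52.39°.
Band runs from +140.26° eastward to -167.35°, crossing the antimeridian.

52.39°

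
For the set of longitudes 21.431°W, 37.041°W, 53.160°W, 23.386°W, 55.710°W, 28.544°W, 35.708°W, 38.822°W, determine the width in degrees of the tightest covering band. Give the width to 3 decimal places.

Sort the longitudes: -55.710°, -53.160°, -38.822°, -37.041°, -35.708°, -28.544°, -23.386°, -21.431°.
Eastward gaps between consecutive values (wrapping around): 2.550°, 14.338°, 1.781°, 1.333°, 7.164°, 5.158°, 1.955°, 325.721°.
Largest gap = 325.721° ⇒ minimal covering band is its complement: 360° − 325.721° = 34.279°.
Band runs from -55.710° eastward to -21.431°.

34.279°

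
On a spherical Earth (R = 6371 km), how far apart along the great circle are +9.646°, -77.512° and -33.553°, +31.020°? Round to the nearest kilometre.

12311 km

Δλ = 31.020 − -77.512 = 108.532°.
Δφ = -33.553 − 9.646 = -43.199°.
a = sin²(Δφ/2) + cos φ₁ · cos φ₂ · sin²(Δλ/2) = 0.676871.
c = 2·atan2(√a, √(1−a)) = 1.93237 rad → d = 6371·c ≈ 12311.10 km.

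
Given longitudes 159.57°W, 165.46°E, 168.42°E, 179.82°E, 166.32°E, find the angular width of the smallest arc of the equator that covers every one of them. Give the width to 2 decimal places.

34.97°

Sort the longitudes: -159.57°, +165.46°, +166.32°, +168.42°, +179.82°.
Eastward gaps between consecutive values (wrapping around): 325.03°, 0.86°, 2.10°, 11.40°, 20.61°.
Largest gap = 325.03° ⇒ minimal covering band is its complement: 360° − 325.03° = 34.97°.
Band runs from +165.46° eastward to -159.57°, crossing the antimeridian.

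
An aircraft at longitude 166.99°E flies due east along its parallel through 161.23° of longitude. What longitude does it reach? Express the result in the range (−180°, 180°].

31.78°W

Start at +166.99°; shift +161.23° → +328.22°.
+328.22° lies outside (−180°, 180°]; subtract 360° → -31.78°.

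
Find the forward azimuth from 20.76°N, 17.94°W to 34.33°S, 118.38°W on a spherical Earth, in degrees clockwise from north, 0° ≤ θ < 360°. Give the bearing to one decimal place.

239.7°

Δλ = -118.38 − -17.94 = -100.44°.
θ = atan2( sin Δλ · cos φ₂ , cos φ₁ · sin φ₂ − sin φ₁ · cos φ₂ · cos Δλ )
  = atan2(-0.81213, -0.47430) = -120.286° → normalised to [0°, 360°): 239.714°.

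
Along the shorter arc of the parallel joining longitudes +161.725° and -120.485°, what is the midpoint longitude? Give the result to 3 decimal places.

Signed shortest Δλ from +161.725° to -120.485° is +77.790°.
Midpoint longitude = +161.725° + (+77.790°)/2 = +161.725° + 38.895° = +200.620°.
Normalise into (−180°, 180°]: -159.380°.
(The naïve average (+161.725 + -120.485)/2 = 20.62° is on the wrong side of the globe.)

-159.380°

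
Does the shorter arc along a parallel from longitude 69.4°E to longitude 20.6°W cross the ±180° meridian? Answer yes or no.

No

Signed shortest Δλ = ((-20.6 − 69.4 + 180) mod 360) − 180 = -90.0°.
Going west by 90.0° from +69.4° reaches -20.6° without touching 180°.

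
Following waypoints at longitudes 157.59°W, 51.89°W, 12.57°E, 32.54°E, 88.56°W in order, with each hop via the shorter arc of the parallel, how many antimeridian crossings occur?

Leg 1: -157.59° → -51.89°, shortest Δλ = 105.7° (east) — does not cross 180°.
Leg 2: -51.89° → +12.57°, shortest Δλ = 64.46° (east) — does not cross 180°.
Leg 3: +12.57° → +32.54°, shortest Δλ = 19.97° (east) — does not cross 180°.
Leg 4: +32.54° → -88.56°, shortest Δλ = -121.1° (west) — does not cross 180°.
Total crossings: 0.

0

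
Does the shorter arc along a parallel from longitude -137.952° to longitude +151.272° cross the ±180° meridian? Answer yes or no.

Yes

Naïve |151.272 − -137.952| = 289.224° > 180°, so the shorter arc goes the other way round — across 180°.
Signed shortest Δλ = ((151.272 − -137.952 + 180) mod 360) − 180 = -70.776°.
Going west by 70.776° from -137.952° passes through 180° before reaching +151.272°.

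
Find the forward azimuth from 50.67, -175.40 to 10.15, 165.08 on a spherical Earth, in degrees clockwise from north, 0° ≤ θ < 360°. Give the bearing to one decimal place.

Δλ = 165.08 − -175.40 = 340.48°; wrapped into (−180°, 180°]: -19.52°.
θ = atan2( sin Δλ · cos φ₂ , cos φ₁ · sin φ₂ − sin φ₁ · cos φ₂ · cos Δλ )
  = atan2(-0.32891, -0.60595) = -151.507° → normalised to [0°, 360°): 208.493°.

208.5°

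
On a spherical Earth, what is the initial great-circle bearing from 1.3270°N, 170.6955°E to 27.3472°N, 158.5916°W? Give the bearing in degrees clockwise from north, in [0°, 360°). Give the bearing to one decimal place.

Δλ = -158.5916 − 170.6955 = -329.2871°; wrapped into (−180°, 180°]: 30.7129°.
θ = atan2( sin Δλ · cos φ₂ , cos φ₁ · sin φ₂ − sin φ₁ · cos φ₂ · cos Δλ )
  = atan2(0.45366, 0.44157) = 45.773° → normalised to [0°, 360°): 45.773°.

45.8°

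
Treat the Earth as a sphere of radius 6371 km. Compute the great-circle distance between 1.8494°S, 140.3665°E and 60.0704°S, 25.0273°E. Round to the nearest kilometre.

Δλ = 25.0273 − 140.3665 = -115.3392°.
Δφ = -60.0704 − -1.8494 = -58.2210°.
a = sin²(Δφ/2) + cos φ₁ · cos φ₂ · sin²(Δλ/2) = 0.592726.
c = 2·atan2(√a, √(1−a)) = 1.75733 rad → d = 6371·c ≈ 11195.94 km.

11196 km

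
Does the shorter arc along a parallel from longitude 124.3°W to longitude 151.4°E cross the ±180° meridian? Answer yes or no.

Yes

Naïve |151.4 − -124.3| = 275.7° > 180°, so the shorter arc goes the other way round — across 180°.
Signed shortest Δλ = ((151.4 − -124.3 + 180) mod 360) − 180 = -84.3°.
Going west by 84.3° from -124.3° passes through 180° before reaching +151.4°.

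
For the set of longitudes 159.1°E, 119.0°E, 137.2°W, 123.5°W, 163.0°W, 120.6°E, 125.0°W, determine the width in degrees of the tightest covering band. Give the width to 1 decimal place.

Sort the longitudes: -163.0°, -137.2°, -125.0°, -123.5°, +119.0°, +120.6°, +159.1°.
Eastward gaps between consecutive values (wrapping around): 25.8°, 12.2°, 1.5°, 242.5°, 1.6°, 38.5°, 37.9°.
Largest gap = 242.5° ⇒ minimal covering band is its complement: 360° − 242.5° = 117.5°.
Band runs from +119.0° eastward to -123.5°, crossing the antimeridian.

117.5°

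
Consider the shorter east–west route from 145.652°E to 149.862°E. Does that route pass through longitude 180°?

No

Signed shortest Δλ = ((149.862 − 145.652 + 180) mod 360) − 180 = 4.21°.
Going east by 4.21° from +145.652° reaches +149.862° without touching 180°.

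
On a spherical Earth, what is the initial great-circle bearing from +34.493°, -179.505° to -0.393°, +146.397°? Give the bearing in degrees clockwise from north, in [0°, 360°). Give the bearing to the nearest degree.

Δλ = 146.397 − -179.505 = 325.902°; wrapped into (−180°, 180°]: -34.098°.
θ = atan2( sin Δλ · cos φ₂ , cos φ₁ · sin φ₂ − sin φ₁ · cos φ₂ · cos Δλ )
  = atan2(-0.56060, -0.47459) = -130.250° → normalised to [0°, 360°): 229.750°.

230°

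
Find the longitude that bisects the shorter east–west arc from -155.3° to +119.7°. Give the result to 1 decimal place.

Signed shortest Δλ from -155.3° to +119.7° is -85.0°.
Midpoint longitude = -155.3° + (-85.0°)/2 = -155.3° − 42.5° = -197.8°.
Normalise into (−180°, 180°]: +162.2°.
(The naïve average (-155.3 + +119.7)/2 = -17.8° is on the wrong side of the globe.)

+162.2°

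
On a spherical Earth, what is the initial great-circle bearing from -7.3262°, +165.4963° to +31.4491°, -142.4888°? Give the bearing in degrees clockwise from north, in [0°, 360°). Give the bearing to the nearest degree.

Δλ = -142.4888 − 165.4963 = -307.9851°; wrapped into (−180°, 180°]: 52.0149°.
θ = atan2( sin Δλ · cos φ₂ , cos φ₁ · sin φ₂ − sin φ₁ · cos φ₂ · cos Δλ )
  = atan2(0.67239, 0.58443) = 49.003° → normalised to [0°, 360°): 49.003°.

49°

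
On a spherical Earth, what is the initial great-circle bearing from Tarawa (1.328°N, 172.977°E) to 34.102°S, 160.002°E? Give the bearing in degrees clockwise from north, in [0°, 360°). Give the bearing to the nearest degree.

198°

Δλ = 160.002 − 172.977 = -12.975°.
θ = atan2( sin Δλ · cos φ₂ , cos φ₁ · sin φ₂ − sin φ₁ · cos φ₂ · cos Δλ )
  = atan2(-0.18592, -0.57922) = -162.204° → normalised to [0°, 360°): 197.796°.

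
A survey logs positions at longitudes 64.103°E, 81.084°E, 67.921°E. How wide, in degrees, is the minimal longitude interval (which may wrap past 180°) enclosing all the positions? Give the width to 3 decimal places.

Sort the longitudes: +64.103°, +67.921°, +81.084°.
Eastward gaps between consecutive values (wrapping around): 3.818°, 13.163°, 343.019°.
Largest gap = 343.019° ⇒ minimal covering band is its complement: 360° − 343.019° = 16.981°.
Band runs from +64.103° eastward to +81.084°.

16.981°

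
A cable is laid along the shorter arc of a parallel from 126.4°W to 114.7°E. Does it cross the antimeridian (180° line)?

Naïve |114.7 − -126.4| = 241.1° > 180°, so the shorter arc goes the other way round — across 180°.
Signed shortest Δλ = ((114.7 − -126.4 + 180) mod 360) − 180 = -118.9°.
Going west by 118.9° from -126.4° passes through 180° before reaching +114.7°.

Yes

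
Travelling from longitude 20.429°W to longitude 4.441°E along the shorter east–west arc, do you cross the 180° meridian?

Signed shortest Δλ = ((4.441 − -20.429 + 180) mod 360) − 180 = 24.87°.
Going east by 24.87° from -20.429° reaches +4.441° without touching 180°.

No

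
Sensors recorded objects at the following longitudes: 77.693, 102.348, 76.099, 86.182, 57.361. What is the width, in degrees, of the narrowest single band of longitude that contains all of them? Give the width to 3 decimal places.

Sort the longitudes: +57.361°, +76.099°, +77.693°, +86.182°, +102.348°.
Eastward gaps between consecutive values (wrapping around): 18.738°, 1.594°, 8.489°, 16.166°, 315.013°.
Largest gap = 315.013° ⇒ minimal covering band is its complement: 360° − 315.013° = 44.987°.
Band runs from +57.361° eastward to +102.348°.

44.987°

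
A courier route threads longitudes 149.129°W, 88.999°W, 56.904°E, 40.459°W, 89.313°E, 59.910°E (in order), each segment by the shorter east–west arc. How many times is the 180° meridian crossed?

Leg 1: -149.129° → -88.999°, shortest Δλ = 60.13° (east) — does not cross 180°.
Leg 2: -88.999° → +56.904°, shortest Δλ = 145.903° (east) — does not cross 180°.
Leg 3: +56.904° → -40.459°, shortest Δλ = -97.363° (west) — does not cross 180°.
Leg 4: -40.459° → +89.313°, shortest Δλ = 129.772° (east) — does not cross 180°.
Leg 5: +89.313° → +59.910°, shortest Δλ = -29.403° (west) — does not cross 180°.
Total crossings: 0.

0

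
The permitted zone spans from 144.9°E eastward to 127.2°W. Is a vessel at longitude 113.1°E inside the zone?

No

Band width going east from +144.9° to -127.2°: ((-127.2 − 144.9) mod 360) = 87.9°.
Offset of +113.1° east of the west edge: ((113.1 − 144.9) mod 360) = 328.2°.
328.2° > 87.9° ⇒ outside.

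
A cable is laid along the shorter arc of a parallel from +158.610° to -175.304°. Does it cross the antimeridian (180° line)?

Naïve |-175.304 − 158.610| = 333.914° > 180°, so the shorter arc goes the other way round — across 180°.
Signed shortest Δλ = ((-175.304 − 158.610 + 180) mod 360) − 180 = 26.086°.
Going east by 26.086° from +158.610° passes through 180° before reaching -175.304°.

Yes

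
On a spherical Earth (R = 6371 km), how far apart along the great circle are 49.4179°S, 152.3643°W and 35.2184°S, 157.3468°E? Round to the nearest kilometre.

Δλ = 157.3468 − -152.3643 = 309.7111°; wrapped into (−180°, 180°]: -50.2889°.
Δφ = -35.2184 − -49.4179 = 14.1995°.
a = sin²(Δφ/2) + cos φ₁ · cos φ₂ · sin²(Δλ/2) = 0.111227.
c = 2·atan2(√a, √(1−a)) = 0.68004 rad → d = 6371·c ≈ 4332.56 km.

4333 km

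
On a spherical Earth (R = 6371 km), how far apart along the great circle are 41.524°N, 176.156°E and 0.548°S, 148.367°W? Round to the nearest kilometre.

Δλ = -148.367 − 176.156 = -324.523°; wrapped into (−180°, 180°]: 35.477°.
Δφ = -0.548 − 41.524 = -42.072°.
a = sin²(Δφ/2) + cos φ₁ · cos φ₂ · sin²(Δλ/2) = 0.198342.
c = 2·atan2(√a, √(1−a)) = 0.92314 rad → d = 6371·c ≈ 5881.34 km.

5881 km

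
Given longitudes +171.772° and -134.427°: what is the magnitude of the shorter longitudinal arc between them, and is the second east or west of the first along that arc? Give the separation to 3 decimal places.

Raw difference: -134.427 − 171.772 = -306.199°.
Normalise into (−180°, 180°]: -306.199° + 360° = 53.801°.
Positive ⇒ the second point lies to the east; separation 53.801°.

53.801° east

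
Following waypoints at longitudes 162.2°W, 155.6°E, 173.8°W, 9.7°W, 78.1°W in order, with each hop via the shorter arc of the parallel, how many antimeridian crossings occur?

Leg 1: -162.2° → +155.6°, shortest Δλ = -42.2° (west) — crosses 180°.
Leg 2: +155.6° → -173.8°, shortest Δλ = 30.6° (east) — crosses 180°.
Leg 3: -173.8° → -9.7°, shortest Δλ = 164.1° (east) — does not cross 180°.
Leg 4: -9.7° → -78.1°, shortest Δλ = -68.4° (west) — does not cross 180°.
Total crossings: 2.

2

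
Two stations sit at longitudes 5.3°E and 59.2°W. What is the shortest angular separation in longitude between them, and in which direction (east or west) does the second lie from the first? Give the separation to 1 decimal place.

Raw difference: -59.2 − 5.3 = -64.5°.
Normalise into (−180°, 180°]: -64.5° stays -64.5°.
Negative ⇒ the second point lies to the west; separation 64.5°.

64.5° west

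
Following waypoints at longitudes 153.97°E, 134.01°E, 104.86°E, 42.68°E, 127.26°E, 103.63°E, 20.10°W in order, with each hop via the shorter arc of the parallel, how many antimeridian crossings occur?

Leg 1: +153.97° → +134.01°, shortest Δλ = -19.96° (west) — does not cross 180°.
Leg 2: +134.01° → +104.86°, shortest Δλ = -29.15° (west) — does not cross 180°.
Leg 3: +104.86° → +42.68°, shortest Δλ = -62.18° (west) — does not cross 180°.
Leg 4: +42.68° → +127.26°, shortest Δλ = 84.58° (east) — does not cross 180°.
Leg 5: +127.26° → +103.63°, shortest Δλ = -23.63° (west) — does not cross 180°.
Leg 6: +103.63° → -20.10°, shortest Δλ = -123.73° (west) — does not cross 180°.
Total crossings: 0.

0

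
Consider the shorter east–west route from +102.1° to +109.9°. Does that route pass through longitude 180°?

Signed shortest Δλ = ((109.9 − 102.1 + 180) mod 360) − 180 = 7.8°.
Going east by 7.8° from +102.1° reaches +109.9° without touching 180°.

No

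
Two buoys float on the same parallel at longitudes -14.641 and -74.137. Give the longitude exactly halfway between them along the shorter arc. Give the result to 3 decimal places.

Signed shortest Δλ from -14.641° to -74.137° is -59.496°.
Midpoint longitude = -14.641° + (-59.496°)/2 = -14.641° − 29.748° = -44.389°.

-44.389°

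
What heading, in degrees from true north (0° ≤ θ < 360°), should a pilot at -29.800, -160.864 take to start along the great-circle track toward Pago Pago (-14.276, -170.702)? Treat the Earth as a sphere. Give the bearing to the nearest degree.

328°

Δλ = -170.702 − -160.864 = -9.838°.
θ = atan2( sin Δλ · cos φ₂ , cos φ₁ · sin φ₂ − sin φ₁ · cos φ₂ · cos Δλ )
  = atan2(-0.16559, 0.26056) = -32.436° → normalised to [0°, 360°): 327.564°.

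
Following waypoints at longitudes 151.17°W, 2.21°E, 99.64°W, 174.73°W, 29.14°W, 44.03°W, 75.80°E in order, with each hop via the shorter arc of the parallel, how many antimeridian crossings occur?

Leg 1: -151.17° → +2.21°, shortest Δλ = 153.38° (east) — does not cross 180°.
Leg 2: +2.21° → -99.64°, shortest Δλ = -101.85° (west) — does not cross 180°.
Leg 3: -99.64° → -174.73°, shortest Δλ = -75.09° (west) — does not cross 180°.
Leg 4: -174.73° → -29.14°, shortest Δλ = 145.59° (east) — does not cross 180°.
Leg 5: -29.14° → -44.03°, shortest Δλ = -14.89° (west) — does not cross 180°.
Leg 6: -44.03° → +75.80°, shortest Δλ = 119.83° (east) — does not cross 180°.
Total crossings: 0.

0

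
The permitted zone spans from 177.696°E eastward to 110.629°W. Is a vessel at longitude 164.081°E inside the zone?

Band width going east from +177.696° to -110.629°: ((-110.629 − 177.696) mod 360) = 71.675°.
Offset of +164.081° east of the west edge: ((164.081 − 177.696) mod 360) = 346.385°.
346.385° > 71.675° ⇒ outside.

No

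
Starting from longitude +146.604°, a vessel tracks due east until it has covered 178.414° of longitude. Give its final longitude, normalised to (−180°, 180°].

Start at +146.604°; shift +178.414° → +325.018°.
+325.018° lies outside (−180°, 180°]; subtract 360° → -34.982°.

-34.982°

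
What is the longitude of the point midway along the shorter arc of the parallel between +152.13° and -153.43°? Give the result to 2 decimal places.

Signed shortest Δλ from +152.13° to -153.43° is +54.44°.
Midpoint longitude = +152.13° + (+54.44°)/2 = +152.13° + 27.22° = +179.35°.
(The naïve average (+152.13 + -153.43)/2 = -0.65° is on the wrong side of the globe.)

+179.35°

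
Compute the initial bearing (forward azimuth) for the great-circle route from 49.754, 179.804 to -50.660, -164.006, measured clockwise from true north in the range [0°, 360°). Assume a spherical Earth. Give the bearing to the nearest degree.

170°

Δλ = -164.006 − 179.804 = -343.810°; wrapped into (−180°, 180°]: 16.190°.
θ = atan2( sin Δλ · cos φ₂ , cos φ₁ · sin φ₂ − sin φ₁ · cos φ₂ · cos Δλ )
  = atan2(0.17675, -0.96434) = 169.614° → normalised to [0°, 360°): 169.614°.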